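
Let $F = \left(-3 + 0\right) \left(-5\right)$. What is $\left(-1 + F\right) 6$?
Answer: $84$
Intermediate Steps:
$F = 15$ ($F = \left(-3\right) \left(-5\right) = 15$)
$\left(-1 + F\right) 6 = \left(-1 + 15\right) 6 = 14 \cdot 6 = 84$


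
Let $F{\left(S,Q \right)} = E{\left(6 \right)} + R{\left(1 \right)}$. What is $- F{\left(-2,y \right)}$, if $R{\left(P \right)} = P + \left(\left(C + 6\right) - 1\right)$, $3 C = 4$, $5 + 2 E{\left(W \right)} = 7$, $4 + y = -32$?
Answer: $- \frac{25}{3} \approx -8.3333$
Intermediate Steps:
$y = -36$ ($y = -4 - 32 = -36$)
$E{\left(W \right)} = 1$ ($E{\left(W \right)} = - \frac{5}{2} + \frac{1}{2} \cdot 7 = - \frac{5}{2} + \frac{7}{2} = 1$)
$C = \frac{4}{3}$ ($C = \frac{1}{3} \cdot 4 = \frac{4}{3} \approx 1.3333$)
$R{\left(P \right)} = \frac{19}{3} + P$ ($R{\left(P \right)} = P + \left(\left(\frac{4}{3} + 6\right) - 1\right) = P + \left(\frac{22}{3} - 1\right) = P + \frac{19}{3} = \frac{19}{3} + P$)
$F{\left(S,Q \right)} = \frac{25}{3}$ ($F{\left(S,Q \right)} = 1 + \left(\frac{19}{3} + 1\right) = 1 + \frac{22}{3} = \frac{25}{3}$)
$- F{\left(-2,y \right)} = \left(-1\right) \frac{25}{3} = - \frac{25}{3}$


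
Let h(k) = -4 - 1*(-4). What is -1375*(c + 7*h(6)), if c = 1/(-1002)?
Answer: 1375/1002 ≈ 1.3723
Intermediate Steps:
h(k) = 0 (h(k) = -4 + 4 = 0)
c = -1/1002 ≈ -0.00099800
-1375*(c + 7*h(6)) = -1375*(-1/1002 + 7*0) = -1375*(-1/1002 + 0) = -1375*(-1/1002) = 1375/1002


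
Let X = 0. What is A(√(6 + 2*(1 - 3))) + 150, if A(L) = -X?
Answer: 150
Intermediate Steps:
A(L) = 0 (A(L) = -1*0 = 0)
A(√(6 + 2*(1 - 3))) + 150 = 0 + 150 = 150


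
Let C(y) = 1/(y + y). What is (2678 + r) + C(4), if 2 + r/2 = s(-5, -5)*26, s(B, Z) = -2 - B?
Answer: 22641/8 ≈ 2830.1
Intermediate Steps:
r = 152 (r = -4 + 2*((-2 - 1*(-5))*26) = -4 + 2*((-2 + 5)*26) = -4 + 2*(3*26) = -4 + 2*78 = -4 + 156 = 152)
C(y) = 1/(2*y)
(2678 + r) + C(4) = (2678 + 152) + (½)/4 = 2830 + (½)*(¼) = 2830 + ⅛ = 22641/8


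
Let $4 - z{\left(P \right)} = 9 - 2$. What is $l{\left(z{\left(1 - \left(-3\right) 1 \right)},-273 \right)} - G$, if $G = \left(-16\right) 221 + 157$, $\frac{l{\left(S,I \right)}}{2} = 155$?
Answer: $3689$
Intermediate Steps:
$z{\left(P \right)} = -3$ ($z{\left(P \right)} = 4 - \left(9 - 2\right) = 4 - 7 = -3$)
$l{\left(S,I \right)} = 310$ ($l{\left(S,I \right)} = 2 \cdot 155 = 310$)
$G = -3379$ ($G = -3536 + 157 = -3379$)
$l{\left(z{\left(1 - \left(-3\right) 1 \right)},-273 \right)} - G = 310 - -3379 = 310 + 3379 = 3689$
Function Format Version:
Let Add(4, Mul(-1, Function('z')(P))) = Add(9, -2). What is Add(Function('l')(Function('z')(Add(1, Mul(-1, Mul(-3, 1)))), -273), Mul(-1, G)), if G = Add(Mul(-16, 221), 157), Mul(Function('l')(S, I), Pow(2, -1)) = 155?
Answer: 3689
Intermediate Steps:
Function('z')(P) = -3 (Function('z')(P) = Add(4, Mul(-1, Add(9, -2))) = Add(4, Mul(-1, 7)) = Add(4, -7) = -3)
Function('l')(S, I) = 310 (Function('l')(S, I) = Mul(2, 155) = 310)
G = -3379 (G = Add(-3536, 157) = -3379)
Add(Function('l')(Function('z')(Add(1, Mul(-1, Mul(-3, 1)))), -273), Mul(-1, G)) = Add(310, Mul(-1, -3379)) = Add(310, 3379) = 3689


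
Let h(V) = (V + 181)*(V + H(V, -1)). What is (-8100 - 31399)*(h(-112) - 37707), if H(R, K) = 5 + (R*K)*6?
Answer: -50479722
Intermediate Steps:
H(R, K) = 5 + 6*K*R (H(R, K) = 5 + (K*R)*6 = 5 + 6*K*R)
h(V) = (5 - 5*V)*(181 + V) (h(V) = (V + 181)*(V + (5 + 6*(-1)*V)) = (181 + V)*(V + (5 - 6*V)) = (181 + V)*(5 - 5*V) = (5 - 5*V)*(181 + V))
(-8100 - 31399)*(h(-112) - 37707) = (-8100 - 31399)*((905 - 900*(-112) - 5*(-112)**2) - 37707) = -39499*((905 + 100800 - 5*12544) - 37707) = -39499*((905 + 100800 - 62720) - 37707) = -39499*(38985 - 37707) = -39499*1278 = -50479722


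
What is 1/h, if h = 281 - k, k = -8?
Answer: 1/289 ≈ 0.0034602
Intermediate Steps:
h = 289 (h = 281 - 1*(-8) = 281 + 8 = 289)
1/h = 1/289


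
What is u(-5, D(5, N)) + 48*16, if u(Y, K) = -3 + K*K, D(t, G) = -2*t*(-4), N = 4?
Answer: 2365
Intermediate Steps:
D(t, G) = 8*t
u(Y, K) = -3 + K²
u(-5, D(5, N)) + 48*16 = (-3 + (8*5)²) + 48*16 = (-3 + 40²) + 768 = (-3 + 1600) + 768 = 1597 + 768 = 2365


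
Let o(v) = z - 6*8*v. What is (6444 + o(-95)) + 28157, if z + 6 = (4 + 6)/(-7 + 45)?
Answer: 743950/19 ≈ 39155.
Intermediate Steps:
z = -109/19 (z = -6 + (4 + 6)/(-7 + 45) = -6 + 10/38 = -6 + 10*(1/38) = -6 + 5/19 = -109/19 ≈ -5.7368)
o(v) = -109/19 - 48*v (o(v) = -109/19 - 6*8*v = -109/19 - 48*v)
(6444 + o(-95)) + 28157 = (6444 + (-109/19 - 48*(-95))) + 28157 = (6444 + (-109/19 + 4560)) + 28157 = (6444 + 86531/19) + 28157 = 208967/19 + 28157 = 743950/19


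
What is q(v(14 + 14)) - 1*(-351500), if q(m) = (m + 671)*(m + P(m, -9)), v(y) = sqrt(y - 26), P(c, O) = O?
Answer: 345463 + 662*sqrt(2) ≈ 3.4640e+5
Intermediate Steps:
v(y) = sqrt(-26 + y)
q(m) = (-9 + m)*(671 + m) (q(m) = (m + 671)*(m - 9) = (671 + m)*(-9 + m) = (-9 + m)*(671 + m))
q(v(14 + 14)) - 1*(-351500) = (-6039 + (sqrt(-26 + (14 + 14)))**2 + 662*sqrt(-26 + (14 + 14))) - 1*(-351500) = (-6039 + (sqrt(-26 + 28))**2 + 662*sqrt(-26 + 28)) + 351500 = (-6039 + (sqrt(2))**2 + 662*sqrt(2)) + 351500 = (-6039 + 2 + 662*sqrt(2)) + 351500 = (-6037 + 662*sqrt(2)) + 351500 = 345463 + 662*sqrt(2)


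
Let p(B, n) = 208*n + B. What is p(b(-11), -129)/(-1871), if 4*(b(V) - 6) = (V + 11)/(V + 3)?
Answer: 26826/1871 ≈ 14.338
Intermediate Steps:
b(V) = 6 + (11 + V)/(4*(3 + V)) (b(V) = 6 + ((V + 11)/(V + 3))/4 = 6 + ((11 + V)/(3 + V))/4 = 6 + (11 + V)/(4*(3 + V)))
p(B, n) = B + 208*n
p(b(-11), -129)/(-1871) = ((83 + 25*(-11))/(4*(3 - 11)) + 208*(-129))/(-1871) = ((¼)*(83 - 275)/(-8) - 26832)*(-1/1871) = ((¼)*(-⅛)*(-192) - 26832)*(-1/1871) = (6 - 26832)*(-1/1871) = -26826*(-1/1871) = 26826/1871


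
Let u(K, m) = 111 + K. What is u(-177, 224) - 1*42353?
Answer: -42419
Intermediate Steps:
u(-177, 224) - 1*42353 = (111 - 177) - 1*42353 = -66 - 42353 = -42419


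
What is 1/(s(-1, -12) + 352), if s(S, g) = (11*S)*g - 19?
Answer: 1/465 ≈ 0.0021505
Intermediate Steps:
s(S, g) = -19 + 11*S*g (s(S, g) = 11*S*g - 19 = -19 + 11*S*g)
1/(s(-1, -12) + 352) = 1/((-19 + 11*(-1)*(-12)) + 352) = 1/((-19 + 132) + 352) = 1/(113 + 352) = 1/465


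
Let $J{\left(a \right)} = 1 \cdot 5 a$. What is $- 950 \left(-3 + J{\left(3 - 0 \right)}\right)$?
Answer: $-11400$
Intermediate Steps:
$J{\left(a \right)} = 5 a$
$- 950 \left(-3 + J{\left(3 - 0 \right)}\right) = - 950 \left(-3 + 5 \left(3 - 0\right)\right) = - 950 \left(-3 + 5 \left(3 + 0\right)\right) = - 950 \left(-3 + 5 \cdot 3\right) = - 950 \left(-3 + 15\right) = \left(-950\right) 12 = -11400$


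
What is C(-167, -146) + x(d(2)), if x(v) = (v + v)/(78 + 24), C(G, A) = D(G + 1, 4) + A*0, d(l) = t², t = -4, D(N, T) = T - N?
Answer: 8686/51 ≈ 170.31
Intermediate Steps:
d(l) = 16 (d(l) = (-4)² = 16)
C(G, A) = 3 - G (C(G, A) = (4 - (G + 1)) + A*0 = (4 - (1 + G)) + 0 = (4 + (-1 - G)) + 0 = (3 - G) + 0 = 3 - G)
x(v) = v/51 (x(v) = (2*v)/102 = (2*v)*(1/102) = v/51)
C(-167, -146) + x(d(2)) = (3 - 1*(-167)) + (1/51)*16 = (3 + 167) + 16/51 = 170 + 16/51 = 8686/51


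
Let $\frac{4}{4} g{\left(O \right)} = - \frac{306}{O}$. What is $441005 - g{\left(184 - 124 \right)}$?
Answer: $\frac{4410101}{10} \approx 4.4101 \cdot 10^{5}$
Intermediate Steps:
$g{\left(O \right)} = - \frac{306}{O}$
$441005 - g{\left(184 - 124 \right)} = 441005 - - \frac{306}{184 - 124} = 441005 - - \frac{306}{60} = 441005 - \left(-306\right) \frac{1}{60} = 441005 - - \frac{51}{10} = 441005 + \frac{51}{10} = \frac{4410101}{10}$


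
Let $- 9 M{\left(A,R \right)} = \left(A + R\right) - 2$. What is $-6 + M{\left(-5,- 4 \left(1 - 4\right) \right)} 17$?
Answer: $- \frac{139}{9} \approx -15.444$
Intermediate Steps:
$M{\left(A,R \right)} = \frac{2}{9} - \frac{A}{9} - \frac{R}{9}$ ($M{\left(A,R \right)} = - \frac{\left(A + R\right) - 2}{9} = - \frac{-2 + A + R}{9} = \frac{2}{9} - \frac{A}{9} - \frac{R}{9}$)
$-6 + M{\left(-5,- 4 \left(1 - 4\right) \right)} 17 = -6 + \left(\frac{2}{9} - - \frac{5}{9} - \frac{\left(-4\right) \left(1 - 4\right)}{9}\right) 17 = -6 + \left(\frac{2}{9} + \frac{5}{9} - \frac{\left(-4\right) \left(-3\right)}{9}\right) 17 = -6 + \left(\frac{2}{9} + \frac{5}{9} - \frac{4}{3}\right) 17 = -6 - \frac{85}{9} = - \frac{139}{9}$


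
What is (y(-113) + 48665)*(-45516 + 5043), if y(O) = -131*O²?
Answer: 65731147002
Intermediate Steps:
(y(-113) + 48665)*(-45516 + 5043) = (-131*(-113)² + 48665)*(-45516 + 5043) = (-131*12769 + 48665)*(-40473) = (-1672739 + 48665)*(-40473) = -1624074*(-40473) = 65731147002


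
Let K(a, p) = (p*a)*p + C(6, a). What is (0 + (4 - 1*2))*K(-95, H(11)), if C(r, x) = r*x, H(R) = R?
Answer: -24130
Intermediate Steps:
K(a, p) = 6*a + a*p**2 (K(a, p) = (p*a)*p + 6*a = (a*p)*p + 6*a = a*p**2 + 6*a = 6*a + a*p**2)
(0 + (4 - 1*2))*K(-95, H(11)) = (0 + (4 - 1*2))*(-95*(6 + 11**2)) = (0 + (4 - 2))*(-95*(6 + 121)) = (0 + 2)*(-95*127) = 2*(-12065) = -24130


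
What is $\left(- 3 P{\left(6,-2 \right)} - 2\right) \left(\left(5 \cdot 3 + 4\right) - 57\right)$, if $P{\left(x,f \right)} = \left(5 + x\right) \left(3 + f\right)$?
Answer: $1330$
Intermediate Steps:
$P{\left(x,f \right)} = \left(3 + f\right) \left(5 + x\right)$
$\left(- 3 P{\left(6,-2 \right)} - 2\right) \left(\left(5 \cdot 3 + 4\right) - 57\right) = \left(- 3 \left(15 + 3 \cdot 6 + 5 \left(-2\right) - 12\right) - 2\right) \left(\left(5 \cdot 3 + 4\right) - 57\right) = \left(- 3 \left(15 + 18 - 10 - 12\right) - 2\right) \left(\left(15 + 4\right) - 57\right) = \left(\left(-3\right) 11 - 2\right) \left(19 - 57\right) = \left(-33 - 2\right) \left(-38\right) = \left(-35\right) \left(-38\right) = 1330$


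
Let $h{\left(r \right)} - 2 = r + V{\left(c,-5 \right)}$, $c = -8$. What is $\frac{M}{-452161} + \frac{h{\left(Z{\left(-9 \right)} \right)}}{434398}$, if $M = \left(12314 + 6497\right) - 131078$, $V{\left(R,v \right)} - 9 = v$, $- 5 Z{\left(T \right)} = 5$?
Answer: $\frac{48770821071}{196417834078} \approx 0.2483$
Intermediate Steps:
$Z{\left(T \right)} = -1$ ($Z{\left(T \right)} = \left(- \frac{1}{5}\right) 5 = -1$)
$V{\left(R,v \right)} = 9 + v$
$M = -112267$ ($M = 18811 - 131078 = -112267$)
$h{\left(r \right)} = 6 + r$ ($h{\left(r \right)} = 2 + \left(r + \left(9 - 5\right)\right) = 2 + \left(r + 4\right) = 2 + \left(4 + r\right) = 6 + r$)
$\frac{M}{-452161} + \frac{h{\left(Z{\left(-9 \right)} \right)}}{434398} = - \frac{112267}{-452161} + \frac{6 - 1}{434398} = \left(-112267\right) \left(- \frac{1}{452161}\right) + 5 \cdot \frac{1}{434398} = \frac{112267}{452161} + \frac{5}{434398} = \frac{48770821071}{196417834078}$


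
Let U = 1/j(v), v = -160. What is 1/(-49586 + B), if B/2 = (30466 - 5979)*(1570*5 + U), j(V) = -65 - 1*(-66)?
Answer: 1/384445288 ≈ 2.6012e-9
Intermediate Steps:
j(V) = 1 (j(V) = -65 + 66 = 1)
U = 1 (U = 1/1 = 1)
B = 384494874 (B = 2*((30466 - 5979)*(1570*5 + 1)) = 2*(24487*(7850 + 1)) = 2*(24487*7851) = 2*192247437 = 384494874)
1/(-49586 + B) = 1/(-49586 + 384494874) = 1/384445288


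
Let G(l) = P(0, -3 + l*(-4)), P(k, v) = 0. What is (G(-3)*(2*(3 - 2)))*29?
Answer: 0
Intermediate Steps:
G(l) = 0
(G(-3)*(2*(3 - 2)))*29 = (0*(2*(3 - 2)))*29 = (0*(2*1))*29 = (0*2)*29 = 0*29 = 0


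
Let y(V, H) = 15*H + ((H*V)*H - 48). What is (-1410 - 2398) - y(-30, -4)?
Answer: -3220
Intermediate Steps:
y(V, H) = -48 + 15*H + V*H² (y(V, H) = 15*H + (V*H² - 48) = 15*H + (-48 + V*H²) = -48 + 15*H + V*H²)
(-1410 - 2398) - y(-30, -4) = (-1410 - 2398) - (-48 + 15*(-4) - 30*(-4)²) = -3808 - (-48 - 60 - 30*16) = -3808 - (-48 - 60 - 480) = -3808 - 1*(-588) = -3808 + 588 = -3220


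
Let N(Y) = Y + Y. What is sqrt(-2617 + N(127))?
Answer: I*sqrt(2363) ≈ 48.611*I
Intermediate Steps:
N(Y) = 2*Y
sqrt(-2617 + N(127)) = sqrt(-2617 + 2*127) = sqrt(-2617 + 254) = sqrt(-2363) = I*sqrt(2363)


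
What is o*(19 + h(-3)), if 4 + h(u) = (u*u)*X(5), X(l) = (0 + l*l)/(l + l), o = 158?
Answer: 5925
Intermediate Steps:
X(l) = l/2 (X(l) = (0 + l²)/((2*l)) = l²*(1/(2*l)) = l/2)
h(u) = -4 + 5*u²/2 (h(u) = -4 + (u*u)*((½)*5) = -4 + u²*(5/2) = -4 + 5*u²/2)
o*(19 + h(-3)) = 158*(19 + (-4 + (5/2)*(-3)²)) = 158*(19 + (-4 + (5/2)*9)) = 158*(19 + (-4 + 45/2)) = 158*(19 + 37/2) = 158*(75/2) = 5925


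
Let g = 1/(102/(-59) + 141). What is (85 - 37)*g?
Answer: 944/2739 ≈ 0.34465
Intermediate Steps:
g = 59/8217 (g = 1/(102*(-1/59) + 141) = 1/(-102/59 + 141) = 1/(8217/59) = 59/8217 ≈ 0.0071802)
(85 - 37)*g = (85 - 37)*(59/8217) = 48*(59/8217) = 944/2739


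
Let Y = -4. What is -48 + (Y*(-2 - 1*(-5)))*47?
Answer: -612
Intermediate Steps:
-48 + (Y*(-2 - 1*(-5)))*47 = -48 - 4*(-2 - 1*(-5))*47 = -48 - 4*(-2 + 5)*47 = -48 - 4*3*47 = -48 - 12*47 = -48 - 564 = -612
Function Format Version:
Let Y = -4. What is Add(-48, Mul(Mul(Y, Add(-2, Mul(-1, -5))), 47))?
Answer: -612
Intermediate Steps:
Add(-48, Mul(Mul(Y, Add(-2, Mul(-1, -5))), 47)) = Add(-48, Mul(Mul(-4, Add(-2, Mul(-1, -5))), 47)) = Add(-48, Mul(Mul(-4, Add(-2, 5)), 47)) = Add(-48, Mul(Mul(-4, 3), 47)) = Add(-48, Mul(-12, 47)) = Add(-48, -564) = -612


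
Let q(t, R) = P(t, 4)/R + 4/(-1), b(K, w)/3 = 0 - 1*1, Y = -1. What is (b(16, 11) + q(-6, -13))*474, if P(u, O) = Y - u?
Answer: -45504/13 ≈ -3500.3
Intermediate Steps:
P(u, O) = -1 - u
b(K, w) = -3 (b(K, w) = 3*(0 - 1*1) = 3*(0 - 1) = 3*(-1) = -3)
q(t, R) = -4 + (-1 - t)/R (q(t, R) = (-1 - t)/R + 4/(-1) = (-1 - t)/R + 4*(-1) = (-1 - t)/R - 4 = -4 + (-1 - t)/R)
(b(16, 11) + q(-6, -13))*474 = (-3 + (-1 - 1*(-6) - 4*(-13))/(-13))*474 = (-3 - (-1 + 6 + 52)/13)*474 = (-3 - 1/13*57)*474 = (-3 - 57/13)*474 = -96/13*474 = -45504/13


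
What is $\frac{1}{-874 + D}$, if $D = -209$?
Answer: $- \frac{1}{1083} \approx -0.00092336$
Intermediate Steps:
$\frac{1}{-874 + D} = \frac{1}{-874 - 209} = \frac{1}{-1083} = - \frac{1}{1083}$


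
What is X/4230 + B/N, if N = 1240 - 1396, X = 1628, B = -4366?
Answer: 1560179/54990 ≈ 28.372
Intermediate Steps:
N = -156
X/4230 + B/N = 1628/4230 - 4366/(-156) = 1628*(1/4230) - 4366*(-1/156) = 814/2115 + 2183/78 = 1560179/54990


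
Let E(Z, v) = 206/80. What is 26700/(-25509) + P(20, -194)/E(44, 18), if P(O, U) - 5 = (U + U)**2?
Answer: 51203809180/875809 ≈ 58465.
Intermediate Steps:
E(Z, v) = 103/40 (E(Z, v) = 206*(1/80) = 103/40)
P(O, U) = 5 + 4*U**2 (P(O, U) = 5 + (U + U)**2 = 5 + (2*U)**2 = 5 + 4*U**2)
26700/(-25509) + P(20, -194)/E(44, 18) = 26700/(-25509) + (5 + 4*(-194)**2)/(103/40) = 26700*(-1/25509) + (5 + 4*37636)*(40/103) = -8900/8503 + (5 + 150544)*(40/103) = -8900/8503 + 150549*(40/103) = -8900/8503 + 6021960/103 = 51203809180/875809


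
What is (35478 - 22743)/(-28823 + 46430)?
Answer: 4245/5869 ≈ 0.72329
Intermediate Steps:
(35478 - 22743)/(-28823 + 46430) = 12735/17607 = 12735*(1/17607) = 4245/5869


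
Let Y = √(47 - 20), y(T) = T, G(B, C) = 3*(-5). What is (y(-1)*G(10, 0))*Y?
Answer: 45*√3 ≈ 77.942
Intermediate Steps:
G(B, C) = -15
Y = 3*√3 (Y = √27 = 3*√3 ≈ 5.1962)
(y(-1)*G(10, 0))*Y = (-1*(-15))*(3*√3) = 15*(3*√3) = 45*√3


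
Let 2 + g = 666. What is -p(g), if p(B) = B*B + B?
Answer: -441560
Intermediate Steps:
g = 664 (g = -2 + 666 = 664)
p(B) = B + B² (p(B) = B² + B = B + B²)
-p(g) = -664*(1 + 664) = -664*665 = -1*441560 = -441560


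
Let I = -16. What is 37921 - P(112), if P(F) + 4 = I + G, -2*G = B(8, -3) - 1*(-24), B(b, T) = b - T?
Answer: 75917/2 ≈ 37959.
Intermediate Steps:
G = -35/2 (G = -((8 - 1*(-3)) - 1*(-24))/2 = -((8 + 3) + 24)/2 = -(11 + 24)/2 = -1/2*35 = -35/2 ≈ -17.500)
P(F) = -75/2 (P(F) = -4 + (-16 - 35/2) = -4 - 67/2 = -75/2)
37921 - P(112) = 37921 - 1*(-75/2) = 37921 + 75/2 = 75917/2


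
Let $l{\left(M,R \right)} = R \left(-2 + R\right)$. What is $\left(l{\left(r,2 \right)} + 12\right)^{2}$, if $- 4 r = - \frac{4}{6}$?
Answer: $144$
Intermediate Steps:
$r = \frac{1}{6}$ ($r = - \frac{\left(-4\right) \frac{1}{6}}{4} = \left(- \frac{1}{4}\right) \left(- \frac{2}{3}\right) = \frac{1}{6} \approx 0.16667$)
$\left(l{\left(r,2 \right)} + 12\right)^{2} = \left(2 \left(-2 + 2\right) + 12\right)^{2} = \left(2 \cdot 0 + 12\right)^{2} = \left(0 + 12\right)^{2} = 12^{2} = 144$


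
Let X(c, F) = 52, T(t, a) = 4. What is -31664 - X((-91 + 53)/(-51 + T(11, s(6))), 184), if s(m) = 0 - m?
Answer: -31716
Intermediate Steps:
s(m) = -m
-31664 - X((-91 + 53)/(-51 + T(11, s(6))), 184) = -31664 - 1*52 = -31664 - 52 = -31716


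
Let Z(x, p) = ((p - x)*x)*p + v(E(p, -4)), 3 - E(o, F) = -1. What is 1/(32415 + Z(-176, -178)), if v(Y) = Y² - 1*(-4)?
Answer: -1/30221 ≈ -3.3090e-5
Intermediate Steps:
E(o, F) = 4 (E(o, F) = 3 - 1*(-1) = 3 + 1 = 4)
v(Y) = 4 + Y² (v(Y) = Y² + 4 = 4 + Y²)
Z(x, p) = 20 + p*x*(p - x) (Z(x, p) = ((p - x)*x)*p + (4 + 4²) = (x*(p - x))*p + (4 + 16) = p*x*(p - x) + 20 = 20 + p*x*(p - x))
1/(32415 + Z(-176, -178)) = 1/(32415 + (20 - 176*(-178)² - 1*(-178)*(-176)²)) = 1/(32415 + (20 - 176*31684 - 1*(-178)*30976)) = 1/(32415 + (20 - 5576384 + 5513728)) = 1/(32415 - 62636) = 1/(-30221) = -1/30221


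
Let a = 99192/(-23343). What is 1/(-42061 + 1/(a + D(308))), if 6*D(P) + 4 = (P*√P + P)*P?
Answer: -1758865191533798915785382/73979628821465365918292166527 - 17230326948912*√77/73979628821465365918292166527 ≈ -2.3775e-5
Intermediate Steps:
a = -33064/7781 (a = 99192*(-1/23343) = -33064/7781 ≈ -4.2493)
D(P) = -⅔ + P*(P + P^(3/2))/6 (D(P) = -⅔ + ((P*√P + P)*P)/6 = -⅔ + ((P^(3/2) + P)*P)/6 = -⅔ + ((P + P^(3/2))*P)/6 = -⅔ + (P*(P + P^(3/2)))/6 = -⅔ + P*(P + P^(3/2))/6)
1/(-42061 + 1/(a + D(308))) = 1/(-42061 + 1/(-33064/7781 + (-⅔ + (⅙)*308² + 308^(5/2)/6))) = 1/(-42061 + 1/(-33064/7781 + (-⅔ + (⅙)*94864 + (189728*√77)/6))) = 1/(-42061 + 1/(-33064/7781 + (-⅔ + 47432/3 + 94864*√77/3))) = 1/(-42061 + 1/(-33064/7781 + (15810 + 94864*√77/3))) = 1/(-42061 + 1/(122984546/7781 + 94864*√77/3))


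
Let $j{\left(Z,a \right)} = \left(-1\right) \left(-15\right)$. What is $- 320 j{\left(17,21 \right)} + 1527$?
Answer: $-3273$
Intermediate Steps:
$j{\left(Z,a \right)} = 15$
$- 320 j{\left(17,21 \right)} + 1527 = \left(-320\right) 15 + 1527 = -4800 + 1527 = -3273$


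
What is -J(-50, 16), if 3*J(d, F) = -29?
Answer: 29/3 ≈ 9.6667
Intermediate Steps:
J(d, F) = -29/3 (J(d, F) = (1/3)*(-29) = -29/3)
-J(-50, 16) = -1*(-29/3) = 29/3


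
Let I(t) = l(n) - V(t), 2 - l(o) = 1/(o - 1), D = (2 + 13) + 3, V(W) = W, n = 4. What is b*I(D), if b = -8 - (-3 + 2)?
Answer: 343/3 ≈ 114.33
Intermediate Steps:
D = 18 (D = 15 + 3 = 18)
l(o) = 2 - 1/(-1 + o) (l(o) = 2 - 1/(o - 1) = 2 - 1/(-1 + o))
b = -7 (b = -8 - 1*(-1) = -8 + 1 = -7)
I(t) = 5/3 - t (I(t) = (-3 + 2*4)/(-1 + 4) - t = (-3 + 8)/3 - t = (⅓)*5 - t = 5/3 - t)
b*I(D) = -7*(5/3 - 1*18) = -7*(5/3 - 18) = -7*(-49/3) = 343/3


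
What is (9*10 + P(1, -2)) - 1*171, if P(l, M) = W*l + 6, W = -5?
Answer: -80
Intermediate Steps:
P(l, M) = 6 - 5*l (P(l, M) = -5*l + 6 = 6 - 5*l)
(9*10 + P(1, -2)) - 1*171 = (9*10 + (6 - 5*1)) - 1*171 = (90 + (6 - 5)) - 171 = (90 + 1) - 171 = 91 - 171 = -80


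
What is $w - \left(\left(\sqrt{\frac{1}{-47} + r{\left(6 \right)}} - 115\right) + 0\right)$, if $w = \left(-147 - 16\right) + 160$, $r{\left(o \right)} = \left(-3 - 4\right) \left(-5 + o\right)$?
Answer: $112 - \frac{i \sqrt{15510}}{47} \approx 112.0 - 2.6498 i$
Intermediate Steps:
$r{\left(o \right)} = 35 - 7 o$ ($r{\left(o \right)} = - 7 \left(-5 + o\right) = 35 - 7 o$)
$w = -3$ ($w = -163 + 160 = -3$)
$w - \left(\left(\sqrt{\frac{1}{-47} + r{\left(6 \right)}} - 115\right) + 0\right) = -3 - \left(\left(\sqrt{\frac{1}{-47} + \left(35 - 42\right)} - 115\right) + 0\right) = -3 - \left(\left(\sqrt{- \frac{1}{47} + \left(35 - 42\right)} - 115\right) + 0\right) = -3 - \left(\left(\sqrt{- \frac{1}{47} - 7} - 115\right) + 0\right) = -3 - \left(\left(\sqrt{- \frac{330}{47}} - 115\right) + 0\right) = -3 - \left(\left(\frac{i \sqrt{15510}}{47} - 115\right) + 0\right) = -3 - \left(\left(-115 + \frac{i \sqrt{15510}}{47}\right) + 0\right) = -3 - \left(-115 + \frac{i \sqrt{15510}}{47}\right) = -3 + \left(115 - \frac{i \sqrt{15510}}{47}\right) = 112 - \frac{i \sqrt{15510}}{47}$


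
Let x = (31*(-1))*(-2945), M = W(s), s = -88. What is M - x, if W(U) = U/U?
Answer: -91294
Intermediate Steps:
W(U) = 1
M = 1
x = 91295 (x = -31*(-2945) = 91295)
M - x = 1 - 1*91295 = 1 - 91295 = -91294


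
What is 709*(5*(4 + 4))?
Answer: 28360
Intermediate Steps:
709*(5*(4 + 4)) = 709*(5*8) = 709*40 = 28360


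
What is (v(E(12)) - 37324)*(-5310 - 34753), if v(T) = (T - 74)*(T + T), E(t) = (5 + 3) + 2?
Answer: 1546592052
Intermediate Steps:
E(t) = 10 (E(t) = 8 + 2 = 10)
v(T) = 2*T*(-74 + T) (v(T) = (-74 + T)*(2*T) = 2*T*(-74 + T))
(v(E(12)) - 37324)*(-5310 - 34753) = (2*10*(-74 + 10) - 37324)*(-5310 - 34753) = (2*10*(-64) - 37324)*(-40063) = (-1280 - 37324)*(-40063) = -38604*(-40063) = 1546592052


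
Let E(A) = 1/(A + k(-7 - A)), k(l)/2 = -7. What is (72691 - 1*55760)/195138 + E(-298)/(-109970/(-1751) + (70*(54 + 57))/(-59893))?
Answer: 5783385819342991/66695641924897440 ≈ 0.086713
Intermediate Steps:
k(l) = -14 (k(l) = 2*(-7) = -14)
E(A) = 1/(-14 + A) (E(A) = 1/(A - 14) = 1/(-14 + A))
(72691 - 1*55760)/195138 + E(-298)/(-109970/(-1751) + (70*(54 + 57))/(-59893)) = (72691 - 1*55760)/195138 + 1/((-14 - 298)*(-109970/(-1751) + (70*(54 + 57))/(-59893))) = (72691 - 55760)*(1/195138) + 1/((-312)*(-109970*(-1/1751) + (70*111)*(-1/59893))) = 16931*(1/195138) - 1/(312*(109970/1751 + 7770*(-1/59893))) = 16931/195138 - 1/(312*(109970/1751 - 7770/59893)) = 16931/195138 - 1/(312*6572827940/104872643) = 16931/195138 - 1/312*104872643/6572827940 = 16931/195138 - 104872643/2050722317280 = 5783385819342991/66695641924897440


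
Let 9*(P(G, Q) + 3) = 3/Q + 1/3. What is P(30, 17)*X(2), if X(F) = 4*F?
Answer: -10808/459 ≈ -23.547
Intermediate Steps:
P(G, Q) = -80/27 + 1/(3*Q) (P(G, Q) = -3 + (3/Q + 1/3)/9 = -3 + (3/Q + 1*(⅓))/9 = -3 + (3/Q + ⅓)/9 = -3 + (⅓ + 3/Q)/9 = -3 + (1/27 + 1/(3*Q)) = -80/27 + 1/(3*Q))
P(30, 17)*X(2) = ((1/27)*(9 - 80*17)/17)*(4*2) = ((1/27)*(1/17)*(9 - 1360))*8 = ((1/27)*(1/17)*(-1351))*8 = -1351/459*8 = -10808/459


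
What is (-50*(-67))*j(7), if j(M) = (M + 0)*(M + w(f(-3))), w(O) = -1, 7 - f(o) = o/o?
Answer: 140700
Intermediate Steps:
f(o) = 6 (f(o) = 7 - o/o = 7 - 1*1 = 7 - 1 = 6)
j(M) = M*(-1 + M) (j(M) = (M + 0)*(M - 1) = M*(-1 + M))
(-50*(-67))*j(7) = (-50*(-67))*(7*(-1 + 7)) = 3350*(7*6) = 3350*42 = 140700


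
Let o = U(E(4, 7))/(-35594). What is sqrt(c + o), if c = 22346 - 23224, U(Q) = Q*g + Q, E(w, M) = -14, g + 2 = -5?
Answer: 4*I*sqrt(12695969)/481 ≈ 29.631*I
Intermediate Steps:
g = -7 (g = -2 - 5 = -7)
U(Q) = -6*Q (U(Q) = Q*(-7) + Q = -7*Q + Q = -6*Q)
o = -42/17797 (o = -6*(-14)/(-35594) = 84*(-1/35594) = -42/17797 ≈ -0.0023599)
c = -878
sqrt(c + o) = sqrt(-878 - 42/17797) = sqrt(-15625808/17797) = 4*I*sqrt(12695969)/481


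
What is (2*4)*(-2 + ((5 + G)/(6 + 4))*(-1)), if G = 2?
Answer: -108/5 ≈ -21.600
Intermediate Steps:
(2*4)*(-2 + ((5 + G)/(6 + 4))*(-1)) = (2*4)*(-2 + ((5 + 2)/(6 + 4))*(-1)) = 8*(-2 + (7/10)*(-1)) = 8*(-2 - 7/10) = 8*(-27/10) = -108/5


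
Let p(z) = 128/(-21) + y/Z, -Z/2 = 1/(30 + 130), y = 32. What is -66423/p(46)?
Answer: 1394883/53888 ≈ 25.885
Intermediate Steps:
Z = -1/80 (Z = -2/(30 + 130) = -2/160 = -2*1/160 = -1/80 ≈ -0.012500)
p(z) = -53888/21 (p(z) = 128/(-21) + 32/(-1/80) = 128*(-1/21) + 32*(-80) = -128/21 - 2560 = -53888/21)
-66423/p(46) = -66423/(-53888/21) = -66423*(-21/53888) = 1394883/53888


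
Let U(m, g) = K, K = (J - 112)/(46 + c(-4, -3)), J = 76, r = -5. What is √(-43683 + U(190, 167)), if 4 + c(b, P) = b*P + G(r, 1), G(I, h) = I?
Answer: I*√2140503/7 ≈ 209.01*I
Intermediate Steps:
c(b, P) = -9 + P*b (c(b, P) = -4 + (b*P - 5) = -4 + (P*b - 5) = -4 + (-5 + P*b) = -9 + P*b)
K = -36/49 (K = (76 - 112)/(46 + (-9 - 3*(-4))) = -36/(46 + (-9 + 12)) = -36/(46 + 3) = -36/49 ≈ -0.73469)
U(m, g) = -36/49
√(-43683 + U(190, 167)) = √(-43683 - 36/49) = √(-2140503/49) = I*√2140503/7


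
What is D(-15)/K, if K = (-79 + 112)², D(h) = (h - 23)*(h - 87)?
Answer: 1292/363 ≈ 3.5592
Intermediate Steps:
D(h) = (-87 + h)*(-23 + h) (D(h) = (-23 + h)*(-87 + h) = (-87 + h)*(-23 + h))
K = 1089 (K = 33² = 1089)
D(-15)/K = (2001 + (-15)² - 110*(-15))/1089 = (2001 + 225 + 1650)*(1/1089) = 3876*(1/1089) = 1292/363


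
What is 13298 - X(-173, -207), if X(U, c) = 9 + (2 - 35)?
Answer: 13322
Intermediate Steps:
X(U, c) = -24 (X(U, c) = 9 - 33 = -24)
13298 - X(-173, -207) = 13298 - 1*(-24) = 13298 + 24 = 13322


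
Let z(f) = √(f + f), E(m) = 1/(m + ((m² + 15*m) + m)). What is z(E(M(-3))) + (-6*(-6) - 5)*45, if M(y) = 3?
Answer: 1395 + √30/30 ≈ 1395.2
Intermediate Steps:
E(m) = 1/(m² + 17*m) (E(m) = 1/(m + (m² + 16*m)) = 1/(m² + 17*m))
z(f) = √2*√f (z(f) = √(2*f) = √2*√f)
z(E(M(-3))) + (-6*(-6) - 5)*45 = √2*√(1/(3*(17 + 3))) + (-6*(-6) - 5)*45 = √2*√((⅓)/20) + (36 - 5)*45 = √2*√((⅓)*(1/20)) + 31*45 = √2*√(1/60) + 1395 = √2*(√15/30) + 1395 = √30/30 + 1395 = 1395 + √30/30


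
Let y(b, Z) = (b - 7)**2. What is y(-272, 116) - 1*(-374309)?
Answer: 452150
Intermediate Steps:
y(b, Z) = (-7 + b)**2
y(-272, 116) - 1*(-374309) = (-7 - 272)**2 - 1*(-374309) = (-279)**2 + 374309 = 77841 + 374309 = 452150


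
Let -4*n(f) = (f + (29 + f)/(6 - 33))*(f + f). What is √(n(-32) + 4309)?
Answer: √34189/3 ≈ 61.634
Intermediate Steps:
n(f) = -f*(-29/27 + 26*f/27)/2 (n(f) = -(f + (29 + f)/(6 - 33))*(f + f)/4 = -(f + (29 + f)/(-27))*2*f/4 = -(f + (29 + f)*(-1/27))*2*f/4 = -(f + (-29/27 - f/27))*2*f/4 = -(-29/27 + 26*f/27)*2*f/4 = -f*(-29/27 + 26*f/27)/2)
√(n(-32) + 4309) = √((1/54)*(-32)*(29 - 26*(-32)) + 4309) = √((1/54)*(-32)*(29 + 832) + 4309) = √((1/54)*(-32)*861 + 4309) = √(-4592/9 + 4309) = √(34189/9) = √34189/3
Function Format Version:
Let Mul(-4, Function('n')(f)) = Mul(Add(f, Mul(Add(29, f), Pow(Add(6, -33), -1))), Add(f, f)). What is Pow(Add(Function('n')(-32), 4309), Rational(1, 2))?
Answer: Mul(Rational(1, 3), Pow(34189, Rational(1, 2))) ≈ 61.634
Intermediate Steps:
Function('n')(f) = Mul(Rational(-1, 2), f, Add(Rational(-29, 27), Mul(Rational(26, 27), f))) (Function('n')(f) = Mul(Rational(-1, 4), Mul(Add(f, Mul(Add(29, f), Pow(Add(6, -33), -1))), Add(f, f))) = Mul(Rational(-1, 4), Mul(Add(f, Mul(Add(29, f), Pow(-27, -1))), Mul(2, f))) = Mul(Rational(-1, 4), Mul(Add(f, Mul(Add(29, f), Rational(-1, 27))), Mul(2, f))) = Mul(Rational(-1, 4), Mul(Add(f, Add(Rational(-29, 27), Mul(Rational(-1, 27), f))), Mul(2, f))) = Mul(Rational(-1, 4), Mul(Add(Rational(-29, 27), Mul(Rational(26, 27), f)), Mul(2, f))) = Mul(Rational(-1, 4), Mul(2, f, Add(Rational(-29, 27), Mul(Rational(26, 27), f)))) = Mul(Rational(-1, 2), f, Add(Rational(-29, 27), Mul(Rational(26, 27), f))))
Pow(Add(Function('n')(-32), 4309), Rational(1, 2)) = Pow(Add(Mul(Rational(1, 54), -32, Add(29, Mul(-26, -32))), 4309), Rational(1, 2)) = Pow(Add(Mul(Rational(1, 54), -32, Add(29, 832)), 4309), Rational(1, 2)) = Pow(Add(Mul(Rational(1, 54), -32, 861), 4309), Rational(1, 2)) = Pow(Add(Rational(-4592, 9), 4309), Rational(1, 2)) = Pow(Rational(34189, 9), Rational(1, 2)) = Mul(Rational(1, 3), Pow(34189, Rational(1, 2)))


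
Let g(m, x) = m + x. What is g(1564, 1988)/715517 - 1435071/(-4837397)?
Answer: 1044000130851/3461239789249 ≈ 0.30163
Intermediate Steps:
g(1564, 1988)/715517 - 1435071/(-4837397) = (1564 + 1988)/715517 - 1435071/(-4837397) = 3552*(1/715517) - 1435071*(-1/4837397) = 3552/715517 + 1435071/4837397 = 1044000130851/3461239789249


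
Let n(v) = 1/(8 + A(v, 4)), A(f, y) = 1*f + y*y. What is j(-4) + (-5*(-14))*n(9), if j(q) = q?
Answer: -62/33 ≈ -1.8788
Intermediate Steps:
A(f, y) = f + y²
n(v) = 1/(24 + v) (n(v) = 1/(8 + (v + 4²)) = 1/(8 + (v + 16)) = 1/(8 + (16 + v)) = 1/(24 + v))
j(-4) + (-5*(-14))*n(9) = -4 + (-5*(-14))/(24 + 9) = -4 + 70/33 = -62/33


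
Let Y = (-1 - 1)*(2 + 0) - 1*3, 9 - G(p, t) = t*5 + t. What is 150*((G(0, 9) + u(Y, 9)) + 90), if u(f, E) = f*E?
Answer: -2700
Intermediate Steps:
G(p, t) = 9 - 6*t (G(p, t) = 9 - (t*5 + t) = 9 - (5*t + t) = 9 - 6*t)
Y = -7 (Y = -2*2 - 3 = -4 - 3 = -7)
u(f, E) = E*f
150*((G(0, 9) + u(Y, 9)) + 90) = 150*(((9 - 6*9) + 9*(-7)) + 90) = 150*(((9 - 54) - 63) + 90) = 150*((-45 - 63) + 90) = 150*(-108 + 90) = 150*(-18) = -2700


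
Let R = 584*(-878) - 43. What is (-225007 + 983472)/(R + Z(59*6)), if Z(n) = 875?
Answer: -151693/102384 ≈ -1.4816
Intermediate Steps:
R = -512795 (R = -512752 - 43 = -512795)
(-225007 + 983472)/(R + Z(59*6)) = (-225007 + 983472)/(-512795 + 875) = 758465/(-511920) = 758465*(-1/511920) = -151693/102384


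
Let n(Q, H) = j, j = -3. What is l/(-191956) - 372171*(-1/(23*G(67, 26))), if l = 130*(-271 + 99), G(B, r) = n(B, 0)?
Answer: -5953242803/1103747 ≈ -5393.7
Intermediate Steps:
n(Q, H) = -3
G(B, r) = -3
l = -22360 (l = 130*(-172) = -22360)
l/(-191956) - 372171*(-1/(23*G(67, 26))) = -22360/(-191956) - 372171/((-23*(-3))) = -22360*(-1/191956) - 372171/69 = 5590/47989 - 372171*1/69 = 5590/47989 - 124057/23 = -5953242803/1103747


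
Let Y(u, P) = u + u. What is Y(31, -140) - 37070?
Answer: -37008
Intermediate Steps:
Y(u, P) = 2*u
Y(31, -140) - 37070 = 2*31 - 37070 = 62 - 37070 = -37008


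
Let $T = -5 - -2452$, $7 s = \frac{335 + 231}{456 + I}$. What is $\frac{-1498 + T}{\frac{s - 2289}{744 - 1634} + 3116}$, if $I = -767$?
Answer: $\frac{1838715970}{6042327199} \approx 0.30431$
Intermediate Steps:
$s = - \frac{566}{2177}$ ($s = \frac{\left(335 + 231\right) \frac{1}{456 - 767}}{7} = \frac{566 \frac{1}{-311}}{7} = \frac{566 \left(- \frac{1}{311}\right)}{7} = \frac{1}{7} \left(- \frac{566}{311}\right) = - \frac{566}{2177} \approx -0.25999$)
$T = 2447$ ($T = -5 + 2452 = 2447$)
$\frac{-1498 + T}{\frac{s - 2289}{744 - 1634} + 3116} = \frac{-1498 + 2447}{\frac{- \frac{566}{2177} - 2289}{744 - 1634} + 3116} = \frac{949}{- \frac{4983719}{2177 \left(-890\right)} + 3116} = \frac{949}{\left(- \frac{4983719}{2177}\right) \left(- \frac{1}{890}\right) + 3116} = \frac{949}{\frac{4983719}{1937530} + 3116} = \frac{949}{\frac{6042327199}{1937530}} = 949 \cdot \frac{1937530}{6042327199} = \frac{1838715970}{6042327199}$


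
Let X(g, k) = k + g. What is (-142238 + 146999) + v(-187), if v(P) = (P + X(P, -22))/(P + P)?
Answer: 80955/17 ≈ 4762.1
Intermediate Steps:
X(g, k) = g + k
v(P) = (-22 + 2*P)/(2*P) (v(P) = (P + (P - 22))/(P + P) = (P + (-22 + P))/((2*P)) = (-22 + 2*P)*(1/(2*P)) = (-22 + 2*P)/(2*P))
(-142238 + 146999) + v(-187) = (-142238 + 146999) + (-11 - 187)/(-187) = 4761 - 1/187*(-198) = 4761 + 18/17 = 80955/17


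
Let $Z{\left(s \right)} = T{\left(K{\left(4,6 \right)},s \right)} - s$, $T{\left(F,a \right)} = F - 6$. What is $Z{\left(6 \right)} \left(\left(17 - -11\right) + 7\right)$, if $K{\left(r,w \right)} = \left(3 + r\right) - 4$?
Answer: $-315$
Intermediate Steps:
$K{\left(r,w \right)} = -1 + r$
$T{\left(F,a \right)} = -6 + F$ ($T{\left(F,a \right)} = F - 6 = -6 + F$)
$Z{\left(s \right)} = -3 - s$ ($Z{\left(s \right)} = \left(-6 + \left(-1 + 4\right)\right) - s = \left(-6 + 3\right) - s = -3 - s$)
$Z{\left(6 \right)} \left(\left(17 - -11\right) + 7\right) = \left(-3 - 6\right) \left(\left(17 - -11\right) + 7\right) = \left(-3 - 6\right) \left(\left(17 + 11\right) + 7\right) = - 9 \left(28 + 7\right) = \left(-9\right) 35 = -315$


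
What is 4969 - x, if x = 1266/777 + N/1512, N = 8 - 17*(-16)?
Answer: 34735528/6993 ≈ 4967.2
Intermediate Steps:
N = 280 (N = 8 + 272 = 280)
x = 12689/6993 (x = 1266/777 + 280/1512 = 1266*(1/777) + 280*(1/1512) = 422/259 + 5/27 = 12689/6993 ≈ 1.8145)
4969 - x = 4969 - 1*12689/6993 = 4969 - 12689/6993 = 34735528/6993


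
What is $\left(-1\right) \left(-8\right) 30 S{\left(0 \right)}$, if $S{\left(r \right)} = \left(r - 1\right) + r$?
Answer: $-240$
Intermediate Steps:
$S{\left(r \right)} = -1 + 2 r$ ($S{\left(r \right)} = \left(-1 + r\right) + r = -1 + 2 r$)
$\left(-1\right) \left(-8\right) 30 S{\left(0 \right)} = \left(-1\right) \left(-8\right) 30 \left(-1 + 2 \cdot 0\right) = 8 \cdot 30 \left(-1 + 0\right) = 240 \left(-1\right) = -240$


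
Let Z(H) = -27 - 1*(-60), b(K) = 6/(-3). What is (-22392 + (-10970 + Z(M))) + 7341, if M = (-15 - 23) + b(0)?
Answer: -25988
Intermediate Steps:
b(K) = -2 (b(K) = 6*(-⅓) = -2)
M = -40 (M = (-15 - 23) - 2 = -38 - 2 = -40)
Z(H) = 33 (Z(H) = -27 + 60 = 33)
(-22392 + (-10970 + Z(M))) + 7341 = (-22392 + (-10970 + 33)) + 7341 = (-22392 - 10937) + 7341 = -33329 + 7341 = -25988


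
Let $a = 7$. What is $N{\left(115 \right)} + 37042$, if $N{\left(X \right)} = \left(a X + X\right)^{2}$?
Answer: $883442$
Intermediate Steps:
$N{\left(X \right)} = 64 X^{2}$ ($N{\left(X \right)} = \left(7 X + X\right)^{2} = \left(8 X\right)^{2} = 64 X^{2}$)
$N{\left(115 \right)} + 37042 = 64 \cdot 115^{2} + 37042 = 64 \cdot 13225 + 37042 = 846400 + 37042 = 883442$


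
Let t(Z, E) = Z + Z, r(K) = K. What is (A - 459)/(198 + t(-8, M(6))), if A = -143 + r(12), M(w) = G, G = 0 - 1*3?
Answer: -295/91 ≈ -3.2418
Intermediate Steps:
G = -3 (G = 0 - 3 = -3)
M(w) = -3
t(Z, E) = 2*Z
A = -131 (A = -143 + 12 = -131)
(A - 459)/(198 + t(-8, M(6))) = (-131 - 459)/(198 + 2*(-8)) = -590/(198 - 16) = -590/182 = -590*1/182 = -295/91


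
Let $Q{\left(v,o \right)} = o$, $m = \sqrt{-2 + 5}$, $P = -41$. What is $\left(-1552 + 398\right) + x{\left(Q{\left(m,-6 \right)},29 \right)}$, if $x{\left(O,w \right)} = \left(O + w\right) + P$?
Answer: $-1172$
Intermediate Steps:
$m = \sqrt{3} \approx 1.732$
$x{\left(O,w \right)} = -41 + O + w$ ($x{\left(O,w \right)} = \left(O + w\right) - 41 = -41 + O + w$)
$\left(-1552 + 398\right) + x{\left(Q{\left(m,-6 \right)},29 \right)} = \left(-1552 + 398\right) - 18 = -1154 - 18 = -1172$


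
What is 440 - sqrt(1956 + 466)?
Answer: 440 - sqrt(2422) ≈ 390.79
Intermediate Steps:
440 - sqrt(1956 + 466) = 440 - sqrt(2422)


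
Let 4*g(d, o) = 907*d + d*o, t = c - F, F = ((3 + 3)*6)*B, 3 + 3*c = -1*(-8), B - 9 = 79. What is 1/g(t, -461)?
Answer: -6/2118277 ≈ -2.8325e-6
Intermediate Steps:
B = 88 (B = 9 + 79 = 88)
c = 5/3 (c = -1 + (-1*(-8))/3 = -1 + (⅓)*8 = -1 + 8/3 = 5/3 ≈ 1.6667)
F = 3168 (F = ((3 + 3)*6)*88 = (6*6)*88 = 36*88 = 3168)
t = -9499/3 (t = 5/3 - 1*3168 = 5/3 - 3168 = -9499/3 ≈ -3166.3)
g(d, o) = 907*d/4 + d*o/4 (g(d, o) = (907*d + d*o)/4 = 907*d/4 + d*o/4)
1/g(t, -461) = 1/((¼)*(-9499/3)*(907 - 461)) = 1/((¼)*(-9499/3)*446) = 1/(-2118277/6) = -6/2118277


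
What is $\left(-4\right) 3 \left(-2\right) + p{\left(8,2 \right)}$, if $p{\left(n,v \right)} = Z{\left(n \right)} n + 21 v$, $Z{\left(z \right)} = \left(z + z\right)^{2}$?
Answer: $2114$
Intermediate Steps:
$Z{\left(z \right)} = 4 z^{2}$ ($Z{\left(z \right)} = \left(2 z\right)^{2} = 4 z^{2}$)
$p{\left(n,v \right)} = 4 n^{3} + 21 v$ ($p{\left(n,v \right)} = 4 n^{2} n + 21 v = 4 n^{3} + 21 v$)
$\left(-4\right) 3 \left(-2\right) + p{\left(8,2 \right)} = \left(-4\right) 3 \left(-2\right) + \left(4 \cdot 8^{3} + 21 \cdot 2\right) = \left(-12\right) \left(-2\right) + \left(4 \cdot 512 + 42\right) = 24 + \left(2048 + 42\right) = 24 + 2090 = 2114$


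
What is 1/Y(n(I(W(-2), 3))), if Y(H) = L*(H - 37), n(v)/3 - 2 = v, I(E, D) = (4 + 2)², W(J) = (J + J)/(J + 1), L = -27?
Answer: -1/2079 ≈ -0.00048100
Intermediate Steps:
W(J) = 2*J/(1 + J) (W(J) = (2*J)/(1 + J) = 2*J/(1 + J))
I(E, D) = 36 (I(E, D) = 6² = 36)
n(v) = 6 + 3*v
Y(H) = 999 - 27*H (Y(H) = -27*(H - 37) = -27*(-37 + H) = 999 - 27*H)
1/Y(n(I(W(-2), 3))) = 1/(999 - 27*(6 + 3*36)) = 1/(999 - 27*(6 + 108)) = 1/(999 - 27*114) = 1/(999 - 3078) = 1/(-2079) = -1/2079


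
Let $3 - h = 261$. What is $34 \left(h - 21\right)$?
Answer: $-9486$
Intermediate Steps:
$h = -258$ ($h = 3 - 261 = -258$)
$34 \left(h - 21\right) = 34 \left(-258 - 21\right) = 34 \left(-279\right) = -9486$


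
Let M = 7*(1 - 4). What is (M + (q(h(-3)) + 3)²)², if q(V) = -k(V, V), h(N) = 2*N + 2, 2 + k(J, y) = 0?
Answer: 16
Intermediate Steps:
k(J, y) = -2 (k(J, y) = -2 + 0 = -2)
h(N) = 2 + 2*N
M = -21 (M = 7*(-3) = -21)
q(V) = 2 (q(V) = -1*(-2) = 2)
(M + (q(h(-3)) + 3)²)² = (-21 + (2 + 3)²)² = (-21 + 5²)² = (-21 + 25)² = 4² = 16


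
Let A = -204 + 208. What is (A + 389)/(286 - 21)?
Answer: 393/265 ≈ 1.4830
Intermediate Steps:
A = 4
(A + 389)/(286 - 21) = (4 + 389)/(286 - 21) = 393/265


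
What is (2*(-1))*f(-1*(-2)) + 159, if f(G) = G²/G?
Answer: 155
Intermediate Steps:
f(G) = G
(2*(-1))*f(-1*(-2)) + 159 = (2*(-1))*(-1*(-2)) + 159 = -2*2 + 159 = -4 + 159 = 155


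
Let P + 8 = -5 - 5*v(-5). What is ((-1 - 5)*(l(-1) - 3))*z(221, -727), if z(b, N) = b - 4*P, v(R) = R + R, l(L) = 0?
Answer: 1314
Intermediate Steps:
v(R) = 2*R
P = 37 (P = -8 + (-5 - 10*(-5)) = -8 + (-5 - 5*(-10)) = -8 + (-5 + 50) = -8 + 45 = 37)
z(b, N) = -148 + b (z(b, N) = b - 4*37 = b - 148 = -148 + b)
((-1 - 5)*(l(-1) - 3))*z(221, -727) = ((-1 - 5)*(0 - 3))*(-148 + 221) = -6*(-3)*73 = 18*73 = 1314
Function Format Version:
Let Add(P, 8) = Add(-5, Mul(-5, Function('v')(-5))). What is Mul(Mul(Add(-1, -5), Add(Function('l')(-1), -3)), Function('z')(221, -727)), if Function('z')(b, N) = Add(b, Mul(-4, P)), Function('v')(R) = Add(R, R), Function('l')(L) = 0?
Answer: 1314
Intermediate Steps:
Function('v')(R) = Mul(2, R)
P = 37 (P = Add(-8, Add(-5, Mul(-5, Mul(2, -5)))) = Add(-8, Add(-5, Mul(-5, -10))) = Add(-8, Add(-5, 50)) = Add(-8, 45) = 37)
Function('z')(b, N) = Add(-148, b) (Function('z')(b, N) = Add(b, Mul(-4, 37)) = Add(b, -148) = Add(-148, b))
Mul(Mul(Add(-1, -5), Add(Function('l')(-1), -3)), Function('z')(221, -727)) = Mul(Mul(Add(-1, -5), Add(0, -3)), Add(-148, 221)) = Mul(Mul(-6, -3), 73) = Mul(18, 73) = 1314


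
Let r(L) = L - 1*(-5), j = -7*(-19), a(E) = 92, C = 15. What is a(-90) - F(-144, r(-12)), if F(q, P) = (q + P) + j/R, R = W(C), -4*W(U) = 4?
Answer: 376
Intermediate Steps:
W(U) = -1 (W(U) = -¼*4 = -1)
j = 133
R = -1
r(L) = 5 + L (r(L) = L + 5 = 5 + L)
F(q, P) = -133 + P + q (F(q, P) = (q + P) + 133/(-1) = (P + q) + 133*(-1) = (P + q) - 133 = -133 + P + q)
a(-90) - F(-144, r(-12)) = 92 - (-133 + (5 - 12) - 144) = 92 - (-133 - 7 - 144) = 92 - 1*(-284) = 92 + 284 = 376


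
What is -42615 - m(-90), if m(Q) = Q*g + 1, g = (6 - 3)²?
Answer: -41806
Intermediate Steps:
g = 9 (g = 3² = 9)
m(Q) = 1 + 9*Q (m(Q) = Q*9 + 1 = 9*Q + 1 = 1 + 9*Q)
-42615 - m(-90) = -42615 - (1 + 9*(-90)) = -42615 - (1 - 810) = -42615 - 1*(-809) = -42615 + 809 = -41806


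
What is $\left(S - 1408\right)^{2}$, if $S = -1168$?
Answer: $6635776$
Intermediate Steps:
$\left(S - 1408\right)^{2} = \left(-1168 - 1408\right)^{2} = \left(-2576\right)^{2} = 6635776$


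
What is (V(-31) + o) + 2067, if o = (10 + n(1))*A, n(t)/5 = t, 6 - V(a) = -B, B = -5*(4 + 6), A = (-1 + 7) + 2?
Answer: 2143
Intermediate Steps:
A = 8 (A = 6 + 2 = 8)
B = -50 (B = -5*10 = -50)
V(a) = -44 (V(a) = 6 - (-1)*(-50) = 6 - 1*50 = 6 - 50 = -44)
n(t) = 5*t
o = 120 (o = (10 + 5*1)*8 = (10 + 5)*8 = 15*8 = 120)
(V(-31) + o) + 2067 = (-44 + 120) + 2067 = 76 + 2067 = 2143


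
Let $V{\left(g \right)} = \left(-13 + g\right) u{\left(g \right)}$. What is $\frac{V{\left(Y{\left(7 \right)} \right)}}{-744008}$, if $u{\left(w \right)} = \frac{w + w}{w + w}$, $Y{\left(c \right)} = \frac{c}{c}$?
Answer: $\frac{3}{186002} \approx 1.6129 \cdot 10^{-5}$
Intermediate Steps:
$Y{\left(c \right)} = 1$
$u{\left(w \right)} = 1$ ($u{\left(w \right)} = \frac{2 w}{2 w} = 2 w \frac{1}{2 w} = 1$)
$V{\left(g \right)} = -13 + g$ ($V{\left(g \right)} = \left(-13 + g\right) 1 = -13 + g$)
$\frac{V{\left(Y{\left(7 \right)} \right)}}{-744008} = \frac{-13 + 1}{-744008} = \left(-12\right) \left(- \frac{1}{744008}\right) = \frac{3}{186002}$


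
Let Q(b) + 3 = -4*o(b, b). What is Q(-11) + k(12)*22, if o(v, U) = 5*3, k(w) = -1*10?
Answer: -283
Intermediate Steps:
k(w) = -10
o(v, U) = 15
Q(b) = -63 (Q(b) = -3 - 4*15 = -3 - 60 = -63)
Q(-11) + k(12)*22 = -63 - 10*22 = -63 - 220 = -283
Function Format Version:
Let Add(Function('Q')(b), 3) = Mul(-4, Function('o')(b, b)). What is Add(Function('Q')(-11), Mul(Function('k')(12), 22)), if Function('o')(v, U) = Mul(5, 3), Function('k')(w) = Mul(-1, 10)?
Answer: -283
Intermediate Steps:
Function('k')(w) = -10
Function('o')(v, U) = 15
Function('Q')(b) = -63 (Function('Q')(b) = Add(-3, Mul(-4, 15)) = Add(-3, -60) = -63)
Add(Function('Q')(-11), Mul(Function('k')(12), 22)) = Add(-63, Mul(-10, 22)) = Add(-63, -220) = -283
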